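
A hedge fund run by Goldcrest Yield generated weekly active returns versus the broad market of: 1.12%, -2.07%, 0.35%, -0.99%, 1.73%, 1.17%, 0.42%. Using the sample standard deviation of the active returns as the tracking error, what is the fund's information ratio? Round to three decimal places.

r̄ = (1.12 − 2.07 + 0.35 − 0.99 + 1.73 + 1.17 + 0.42) / 7 = 0.2471%
Sample σ = √[Σ(r − r̄)² / 6] = √[10.7525 / 6] = √1.7921 = 1.3387%
IR = r̄ / tracking error = 0.2471 / 1.3387 = 0.1846

0.185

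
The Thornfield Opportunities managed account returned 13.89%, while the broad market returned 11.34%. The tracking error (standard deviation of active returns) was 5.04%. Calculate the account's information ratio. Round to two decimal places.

0.51

IR = (Rp − Rb) / TE = (13.89% − 11.34%) / 5.04% = 2.55% / 5.04% = 0.5060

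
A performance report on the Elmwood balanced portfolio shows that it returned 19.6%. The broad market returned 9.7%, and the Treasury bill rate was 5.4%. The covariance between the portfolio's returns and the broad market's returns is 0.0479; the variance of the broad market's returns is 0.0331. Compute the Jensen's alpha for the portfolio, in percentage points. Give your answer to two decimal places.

β = Cov / Var = 0.0479 / 0.0331 = 1.4471
E[R] = Rf + β(Rm − Rf) = 5.4% + 1.4471 × (9.7% − 5.4%) = 11.6225%
α = Rp − E[R] = 19.6% − 11.6225% = 7.9775

7.98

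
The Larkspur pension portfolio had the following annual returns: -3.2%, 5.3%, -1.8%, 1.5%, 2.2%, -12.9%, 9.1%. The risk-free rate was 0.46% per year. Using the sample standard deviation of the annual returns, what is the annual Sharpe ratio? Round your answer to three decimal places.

-0.061

Mean return r̄ = 0.20 / 7 = 0.0286%
Σ(r − r̄)² = 297.8743; sample σ = √(297.8743/6) = 7.0460%
Sharpe = (r̄ − rf) / σ = (0.0286 − 0.46) / 7.0460 = -0.4314 / 7.0460 = -0.0612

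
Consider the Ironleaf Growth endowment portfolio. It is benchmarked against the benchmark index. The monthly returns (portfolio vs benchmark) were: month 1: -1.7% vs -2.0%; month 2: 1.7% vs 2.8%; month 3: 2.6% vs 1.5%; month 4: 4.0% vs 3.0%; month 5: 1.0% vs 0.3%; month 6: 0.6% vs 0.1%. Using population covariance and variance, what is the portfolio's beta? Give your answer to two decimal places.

r̄p = 1.3667%,  r̄m = 0.9500%
Cov = Σ(rp − r̄p)(rm − r̄m) / 6 = 2.7717
Var(rm) = Σ(rm − r̄m)² / 6 = 2.9625
β = Cov / Var = 2.7717 / 2.9625 = 0.9356

0.94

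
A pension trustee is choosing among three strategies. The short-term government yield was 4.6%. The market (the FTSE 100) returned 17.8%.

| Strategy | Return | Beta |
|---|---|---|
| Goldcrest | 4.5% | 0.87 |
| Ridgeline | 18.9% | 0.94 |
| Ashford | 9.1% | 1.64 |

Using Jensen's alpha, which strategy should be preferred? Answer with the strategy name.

Ridgeline

Goldcrest: α = 4.5% − [4.6% + 0.87 × (17.8% − 4.6%)] = -11.584
Ridgeline: α = 18.9% − [4.6% + 0.94 × (17.8% − 4.6%)] = 1.892
Ashford: α = 9.1% − [4.6% + 1.64 × (17.8% − 4.6%)] = -17.148
Highest: Ridgeline (1.892).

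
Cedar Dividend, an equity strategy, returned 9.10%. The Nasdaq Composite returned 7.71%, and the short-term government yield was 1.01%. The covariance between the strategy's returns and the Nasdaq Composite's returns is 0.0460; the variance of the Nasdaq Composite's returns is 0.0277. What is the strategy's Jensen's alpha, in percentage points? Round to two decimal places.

β = Cov / Var = 0.0460 / 0.0277 = 1.6606
E[R] = Rf + β(Rm − Rf) = 1.01% + 1.6606 × (7.71% − 1.01%) = 12.1360%
α = Rp − E[R] = 9.10% − 12.1360% = -3.0360

-3.04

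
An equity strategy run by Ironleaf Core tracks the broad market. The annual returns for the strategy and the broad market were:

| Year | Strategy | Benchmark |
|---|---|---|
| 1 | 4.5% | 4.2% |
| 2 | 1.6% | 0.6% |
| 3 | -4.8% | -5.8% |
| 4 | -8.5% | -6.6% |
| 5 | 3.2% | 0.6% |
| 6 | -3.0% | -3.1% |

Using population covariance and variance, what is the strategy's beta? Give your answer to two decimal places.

r̄p = -1.1667%,  r̄m = -1.6833%
Cov = Σ(rp − r̄p)(rm − r̄m) / 6 = 17.2061
Var(rm) = Σ(rm − r̄m)² / 6 = 14.6947
β = Cov / Var = 17.2061 / 14.6947 = 1.1709

1.17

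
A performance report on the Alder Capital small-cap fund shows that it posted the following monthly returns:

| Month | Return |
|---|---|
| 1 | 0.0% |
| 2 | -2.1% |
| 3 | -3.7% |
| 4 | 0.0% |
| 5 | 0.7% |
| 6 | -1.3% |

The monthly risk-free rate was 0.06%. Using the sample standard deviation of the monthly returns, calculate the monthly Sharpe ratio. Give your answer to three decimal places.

r̄ = (0 − 2.1 − 3.7 + 0 + 0.7 − 1.3) / 6 = -1.0667%
Σ(r − r̄)² = (0 − (-1.0667))² + (-2.1 − (-1.0667))² + (-3.7 − (-1.0667))² + … = 13.4533
σ = √[13.4533 / 5] = 1.6403%
Sharpe = (r̄ − rf) / σ = (-1.0667 − 0.06) / 1.6403 = -1.1267 / 1.6403 = -0.6869

-0.687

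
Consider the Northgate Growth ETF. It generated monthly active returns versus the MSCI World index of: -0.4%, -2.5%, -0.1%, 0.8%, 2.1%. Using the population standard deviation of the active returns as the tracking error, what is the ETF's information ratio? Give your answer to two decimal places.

Mean return r̄ = -0.10 / 5 = -0.0200%
Population σ = √[Σ(r − r̄)² / 5] = √[11.4680 / 5] = √2.2936 = 1.5145%
IR = r̄ / tracking error = -0.0200 / 1.5145 = -0.0132

-0.01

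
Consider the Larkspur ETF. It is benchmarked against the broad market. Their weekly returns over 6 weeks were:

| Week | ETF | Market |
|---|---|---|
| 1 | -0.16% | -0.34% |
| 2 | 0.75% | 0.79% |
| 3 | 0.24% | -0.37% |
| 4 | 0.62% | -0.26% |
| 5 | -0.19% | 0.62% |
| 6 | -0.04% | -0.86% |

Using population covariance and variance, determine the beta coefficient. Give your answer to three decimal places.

0.196

r̄p = 0.2033%,  r̄m = -0.0700%
Cov = Σ(rp − r̄p)(rm − r̄m) / 6 = 0.0665
Var(rm) = Σ(rm − r̄m)² / 6 = 0.3398
β = Cov / Var = 0.0665 / 0.3398 = 0.1957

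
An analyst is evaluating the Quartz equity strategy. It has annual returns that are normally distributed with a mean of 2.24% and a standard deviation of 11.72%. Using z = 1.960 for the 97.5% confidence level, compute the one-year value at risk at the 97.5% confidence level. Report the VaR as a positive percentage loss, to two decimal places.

VaR (as % loss) = −(μ − z·σ) = −(2.24% − 1.960 × 11.72%) = −(-20.7312%) = 20.7312%

20.73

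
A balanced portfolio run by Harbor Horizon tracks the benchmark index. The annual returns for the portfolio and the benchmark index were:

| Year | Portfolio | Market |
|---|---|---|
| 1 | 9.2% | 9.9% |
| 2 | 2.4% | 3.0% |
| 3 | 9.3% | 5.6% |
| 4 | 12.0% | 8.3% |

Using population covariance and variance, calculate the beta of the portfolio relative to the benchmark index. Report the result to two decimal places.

r̄p = 8.2250%,  r̄m = 6.7000%
Cov = Σ(rp − r̄p)(rm − r̄m) / 4 = 7.3825
Var(rm) = Σ(rm − r̄m)² / 4 = 6.9250
β = Cov / Var = 7.3825 / 6.9250 = 1.0661

1.07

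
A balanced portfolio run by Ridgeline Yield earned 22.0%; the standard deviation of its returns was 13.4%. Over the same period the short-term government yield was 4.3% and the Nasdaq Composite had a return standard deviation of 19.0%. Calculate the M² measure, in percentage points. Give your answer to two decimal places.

Sharpe = (Rp − Rf) / σp = (22.0% − 4.3%) / 13.4% = 1.3209
M² = Rf + Sharpe × σm = 4.3% + 1.3209 × 19.0% = 29.3971%

29.40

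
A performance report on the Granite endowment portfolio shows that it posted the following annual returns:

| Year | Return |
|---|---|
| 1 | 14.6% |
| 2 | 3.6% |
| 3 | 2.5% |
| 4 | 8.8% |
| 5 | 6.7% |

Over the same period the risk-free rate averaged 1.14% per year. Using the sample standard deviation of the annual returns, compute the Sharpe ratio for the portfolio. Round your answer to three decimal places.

1.268

Mean return μ = 36.20 / 5 = 7.2400%
Σ(r − μ)² = (14.6 − 7.2400)² + (3.6 − 7.2400)² + … = 92.6120
σ = √[92.6120 / 4] = 4.8118%
Sharpe = (μ − rf) / σ = (7.2400 − 1.14) / 4.8118 = 6.1000 / 4.8118 = 1.2677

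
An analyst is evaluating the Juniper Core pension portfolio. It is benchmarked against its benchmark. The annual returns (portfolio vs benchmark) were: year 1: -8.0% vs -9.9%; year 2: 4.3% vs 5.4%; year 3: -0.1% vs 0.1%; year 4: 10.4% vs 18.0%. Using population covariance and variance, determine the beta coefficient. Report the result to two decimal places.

r̄p = 1.6500%,  r̄m = 3.4000%
Cov = Σ(rp − r̄p)(rm − r̄m) / 4 = 66.7925
Var(rm) = Σ(rm − r̄m)² / 4 = 101.2350
β = Cov / Var = 66.7925 / 101.2350 = 0.6598

0.66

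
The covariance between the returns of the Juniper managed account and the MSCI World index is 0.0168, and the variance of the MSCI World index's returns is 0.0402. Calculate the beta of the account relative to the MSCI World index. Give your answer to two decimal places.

0.42

β = Cov(Rp, Rm) / Var(Rm) = 0.0168 / 0.0402 = 0.4179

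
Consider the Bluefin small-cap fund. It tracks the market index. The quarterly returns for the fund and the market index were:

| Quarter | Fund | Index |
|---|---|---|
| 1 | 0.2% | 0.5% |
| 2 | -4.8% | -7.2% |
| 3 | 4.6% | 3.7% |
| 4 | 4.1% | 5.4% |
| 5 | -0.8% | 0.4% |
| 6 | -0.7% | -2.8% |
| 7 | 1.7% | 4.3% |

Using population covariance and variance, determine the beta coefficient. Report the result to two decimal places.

0.67

r̄p = 0.6143%,  r̄m = 0.6143%
Cov = Σ(rp − r̄p)(rm − r̄m) / 7 = 11.4469
Var(rm) = Σ(rm − r̄m)² / 7 = 16.9698
β = Cov / Var = 11.4469 / 16.9698 = 0.6745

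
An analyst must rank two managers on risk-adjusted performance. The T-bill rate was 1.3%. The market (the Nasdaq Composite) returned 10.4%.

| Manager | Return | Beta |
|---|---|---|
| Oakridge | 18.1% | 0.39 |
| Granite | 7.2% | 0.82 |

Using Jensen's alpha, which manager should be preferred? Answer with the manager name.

Oakridge

Oakridge: α = 18.1% − [1.3% + 0.39 × (10.4% − 1.3%)] = 13.251
Granite: α = 7.2% − [1.3% + 0.82 × (10.4% − 1.3%)] = -1.562
Highest: Oakridge (13.251).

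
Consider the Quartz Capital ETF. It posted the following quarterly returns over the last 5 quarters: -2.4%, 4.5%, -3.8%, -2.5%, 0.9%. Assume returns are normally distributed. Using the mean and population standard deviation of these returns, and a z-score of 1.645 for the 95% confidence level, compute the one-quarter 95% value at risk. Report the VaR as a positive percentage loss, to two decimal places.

5.61

r̄ = (-2.4 + 4.5 − 3.8 − 2.5 + 0.9) / 5 = -0.6600%
Σ(r − r̄)² = (-2.4 − (-0.6600))² + (4.5 − (-0.6600))² + (-3.8 − (-0.6600))² + … = 45.3320
σ = √[45.3320 / 5] = 3.0110%
VaR = −(r̄ − z·σ) = −(-0.6600 − 1.645 × 3.0110) = −(-5.6131) = 5.6131%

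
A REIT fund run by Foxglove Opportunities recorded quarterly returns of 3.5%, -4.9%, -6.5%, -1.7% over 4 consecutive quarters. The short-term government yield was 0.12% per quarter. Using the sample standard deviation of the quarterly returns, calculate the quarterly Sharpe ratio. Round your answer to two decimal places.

-0.57

Mean return r̄ = -9.60 / 4 = -2.4000%
Sample σ = √[Σ(r − r̄)² / 3] = √[58.3600 / 3] = √19.4533 = 4.4106%
Sharpe = (r̄ − rf) / σ = (-2.4000 − 0.12) / 4.4106 = -2.5200 / 4.4106 = -0.5714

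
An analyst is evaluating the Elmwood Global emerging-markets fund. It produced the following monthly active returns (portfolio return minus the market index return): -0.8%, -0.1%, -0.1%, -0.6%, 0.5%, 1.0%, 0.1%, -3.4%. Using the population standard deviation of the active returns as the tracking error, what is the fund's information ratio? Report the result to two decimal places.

μ = (-0.8 − 0.1 − 0.1 − 0.6 + 0.5 + 1 + 0.1 − 3.4) / 8 = -3.40 / 8 = -0.4250%
Σ(r − μ)² = (-0.8 − (-0.4250))² + (-0.1 − (-0.4250))² + (-0.1 − (-0.4250))² + … = 12.3950
σ = √[12.3950 / 8] = 1.2447%
IR = μ / tracking error = -0.4250 / 1.2447 = -0.3414

-0.34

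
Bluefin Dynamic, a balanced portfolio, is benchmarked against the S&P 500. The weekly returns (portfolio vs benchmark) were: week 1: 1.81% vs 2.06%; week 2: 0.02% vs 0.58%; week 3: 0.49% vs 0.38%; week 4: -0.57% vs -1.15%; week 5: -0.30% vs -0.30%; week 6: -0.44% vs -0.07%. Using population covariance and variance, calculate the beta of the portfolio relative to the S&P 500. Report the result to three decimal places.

0.772

r̄p = 0.1683%,  r̄m = 0.2500%
Cov = Σ(rp − r̄p)(rm − r̄m) / 6 = 0.7417
Var(rm) = Σ(rm − r̄m)² / 6 = 0.9611
β = Cov / Var = 0.7417 / 0.9611 = 0.7717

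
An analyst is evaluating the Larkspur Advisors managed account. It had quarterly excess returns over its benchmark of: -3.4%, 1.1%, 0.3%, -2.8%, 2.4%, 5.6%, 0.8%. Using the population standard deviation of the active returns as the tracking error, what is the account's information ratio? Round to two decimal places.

0.20

r̄ = (-3.4 + 1.1 + 0.3 − 2.8 + 2.4 + 5.6 + 0.8) / 7 = 4.00 / 7 = 0.5714%
Population std dev = √[56.1743 / 7] = 2.8328%
IR = r̄ / tracking error = 0.5714 / 2.8328 = 0.2017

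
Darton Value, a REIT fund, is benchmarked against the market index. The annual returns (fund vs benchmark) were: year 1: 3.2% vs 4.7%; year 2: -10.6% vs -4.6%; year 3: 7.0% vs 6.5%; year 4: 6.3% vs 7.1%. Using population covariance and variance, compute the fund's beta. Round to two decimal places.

1.50

r̄p = 1.4750%,  r̄m = 3.4250%
Cov = Σ(rp − r̄p)(rm − r̄m) / 4 = 33.4556
Var(rm) = Σ(rm − r̄m)² / 4 = 22.2469
β = Cov / Var = 33.4556 / 22.2469 = 1.5038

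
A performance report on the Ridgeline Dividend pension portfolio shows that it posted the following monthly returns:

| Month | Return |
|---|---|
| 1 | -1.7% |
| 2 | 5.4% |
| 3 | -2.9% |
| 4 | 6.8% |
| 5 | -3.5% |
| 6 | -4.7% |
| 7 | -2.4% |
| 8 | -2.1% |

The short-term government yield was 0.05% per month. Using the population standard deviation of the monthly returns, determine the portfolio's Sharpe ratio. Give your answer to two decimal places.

Mean return r̄ = -5.10 / 8 = -0.6375%
Population std dev = √[127.9588 / 8] = 3.9994%
Sharpe = (r̄ − rf) / σ = (-0.6375 − 0.05) / 3.9994 = -0.6875 / 3.9994 = -0.1719

-0.17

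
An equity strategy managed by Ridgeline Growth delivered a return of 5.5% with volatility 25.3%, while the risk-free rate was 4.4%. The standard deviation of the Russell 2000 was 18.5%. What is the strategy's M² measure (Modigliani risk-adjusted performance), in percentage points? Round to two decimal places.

Sharpe = (Rp − Rf) / σp = (5.5% − 4.4%) / 25.3% = 0.0435
M² = Rf + Sharpe × σm = 4.4% + 0.0435 × 18.5% = 5.2048%

5.20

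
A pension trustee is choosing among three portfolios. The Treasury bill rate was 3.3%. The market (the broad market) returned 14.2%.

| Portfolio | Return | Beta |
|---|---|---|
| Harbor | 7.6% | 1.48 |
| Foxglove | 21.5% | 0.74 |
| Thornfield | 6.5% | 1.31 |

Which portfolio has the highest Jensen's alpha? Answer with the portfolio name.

Harbor: α = 7.6% − [3.3% + 1.48 × (14.2% − 3.3%)] = -11.832
Foxglove: α = 21.5% − [3.3% + 0.74 × (14.2% − 3.3%)] = 10.134
Thornfield: α = 6.5% − [3.3% + 1.31 × (14.2% − 3.3%)] = -11.079
Highest: Foxglove (10.134).

Foxglove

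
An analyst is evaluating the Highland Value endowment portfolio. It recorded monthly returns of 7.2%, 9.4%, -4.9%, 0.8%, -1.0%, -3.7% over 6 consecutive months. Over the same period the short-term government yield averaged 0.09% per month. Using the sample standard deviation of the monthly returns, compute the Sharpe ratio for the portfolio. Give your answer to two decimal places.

0.21

r̄ = (7.2 + 9.4 − 4.9 + 0.8 − 1 − 3.7) / 6 = 7.80 / 6 = 1.3000%
Sample std dev = √[169.4000 / 5] = 5.8207%
Sharpe = (r̄ − rf) / σ = (1.3000 − 0.09) / 5.8207 = 1.2100 / 5.8207 = 0.2079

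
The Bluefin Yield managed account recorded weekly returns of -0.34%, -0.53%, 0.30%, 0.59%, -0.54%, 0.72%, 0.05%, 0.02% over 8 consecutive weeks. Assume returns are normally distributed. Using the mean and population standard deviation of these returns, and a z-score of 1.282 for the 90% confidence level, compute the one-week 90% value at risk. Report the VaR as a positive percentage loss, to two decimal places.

r̄ = (-0.34 − 0.53 + 0.3 + 0.59 − 0.54 + 0.72 + 0.05 + 0.02) / 8 = 0.0338%
Population std dev = √[1.6384 / 8] = 0.4525%
VaR = −(r̄ − z·σ) = −(0.0338 − 1.282 × 0.4525) = −(-0.5463) = 0.5463%

0.55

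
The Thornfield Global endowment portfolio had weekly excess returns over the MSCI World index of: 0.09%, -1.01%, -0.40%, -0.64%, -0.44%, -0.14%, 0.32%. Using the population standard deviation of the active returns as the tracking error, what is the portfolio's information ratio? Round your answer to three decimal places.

-0.763

r̄ = (0.09 − 1.01 − 0.4 − 0.64 − 0.44 − 0.14 + 0.32) / 7 = -0.3171%
Σ(r − r̄)² = (0.09 − (-0.3171))² + (-1.01 − (-0.3171))² + … = 1.2093
σ = √[1.2093 / 7] = 0.4156%
IR = r̄ / tracking error = -0.3171 / 0.4156 = -0.7630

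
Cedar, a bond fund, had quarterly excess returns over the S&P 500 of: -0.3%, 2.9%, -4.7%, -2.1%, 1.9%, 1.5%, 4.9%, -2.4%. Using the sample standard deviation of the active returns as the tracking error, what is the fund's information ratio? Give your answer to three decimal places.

0.067

r̄ = (-0.3 + 2.9 − 4.7 − 2.1 + 1.9 + 1.5 + 4.9 − 2.4) / 8 = 0.2125%
Σ(r − r̄)² = (-0.3 − 0.2125)² + (2.9 − 0.2125)² + … = 70.2688
σ = √[70.2688 / 7] = 3.1683%
IR = r̄ / tracking error = 0.2125 / 3.1683 = 0.0671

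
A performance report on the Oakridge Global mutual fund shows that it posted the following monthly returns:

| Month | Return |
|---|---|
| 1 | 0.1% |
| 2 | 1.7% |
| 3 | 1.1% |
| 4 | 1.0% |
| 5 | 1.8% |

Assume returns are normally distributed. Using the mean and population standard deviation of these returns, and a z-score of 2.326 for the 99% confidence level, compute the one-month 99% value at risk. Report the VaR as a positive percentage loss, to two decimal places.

r̄ = (0.1 + 1.7 + 1.1 + 1 + 1.8) / 5 = 1.1400%
Σ(r − r̄)² = 1.8520; population σ = √(1.8520/5) = 0.6086%
VaR = −(r̄ − z·σ) = −(1.1400 − 2.326 × 0.6086) = −(-0.2756) = 0.2756%

0.28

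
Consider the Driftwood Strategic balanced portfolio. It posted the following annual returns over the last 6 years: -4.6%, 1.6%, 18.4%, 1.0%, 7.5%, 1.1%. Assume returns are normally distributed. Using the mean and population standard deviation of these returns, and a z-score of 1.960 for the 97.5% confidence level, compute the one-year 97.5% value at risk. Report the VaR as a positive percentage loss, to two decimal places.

r̄ = (-4.6 + 1.6 + 18.4 + 1 + 7.5 + 1.1) / 6 = 4.1667%
Population σ = √[Σ(r − r̄)² / 6] = √[316.5733 / 6] = √52.7622 = 7.2638%
VaR = −(r̄ − z·σ) = −(4.1667 − 1.960 × 7.2638) = −(-10.0703) = 10.0703%

10.07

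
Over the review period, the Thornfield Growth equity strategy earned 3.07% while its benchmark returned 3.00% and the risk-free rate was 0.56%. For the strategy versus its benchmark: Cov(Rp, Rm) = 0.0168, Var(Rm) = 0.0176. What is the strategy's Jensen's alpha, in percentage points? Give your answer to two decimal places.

β = Cov / Var = 0.0168 / 0.0176 = 0.9545
E[R] = Rf + β(Rm − Rf) = 0.56% + 0.9545 × (3.00% − 0.56%) = 2.8890%
α = Rp − E[R] = 3.07% − 2.8890% = 0.1810

0.18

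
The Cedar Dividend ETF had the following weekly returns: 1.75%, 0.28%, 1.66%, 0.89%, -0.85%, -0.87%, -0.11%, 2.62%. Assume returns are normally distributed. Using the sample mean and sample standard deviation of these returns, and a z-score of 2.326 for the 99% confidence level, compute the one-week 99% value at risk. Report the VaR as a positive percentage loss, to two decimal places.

2.30

μ = (1.75 + 0.28 + 1.66 + 0.89 − 0.85 − 0.87 − 0.11 + 2.62) / 8 = 0.6713%
Sample σ = √[Σ(r − μ)² / 7] = √[11.4399 / 7] = √1.6343 = 1.2784%
VaR = −(μ − z·σ) = −(0.6713 − 2.326 × 1.2784) = −(-2.3023) = 2.3023%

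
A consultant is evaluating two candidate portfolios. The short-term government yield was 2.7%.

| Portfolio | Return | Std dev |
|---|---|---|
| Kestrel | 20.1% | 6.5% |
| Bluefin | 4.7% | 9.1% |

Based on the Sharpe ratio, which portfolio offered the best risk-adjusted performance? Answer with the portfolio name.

Kestrel

Kestrel: Sharpe ratio = (20.1% − 2.7%) / 6.5% = 2.677
Bluefin: Sharpe ratio = (4.7% − 2.7%) / 9.1% = 0.220
Highest: Kestrel (2.677).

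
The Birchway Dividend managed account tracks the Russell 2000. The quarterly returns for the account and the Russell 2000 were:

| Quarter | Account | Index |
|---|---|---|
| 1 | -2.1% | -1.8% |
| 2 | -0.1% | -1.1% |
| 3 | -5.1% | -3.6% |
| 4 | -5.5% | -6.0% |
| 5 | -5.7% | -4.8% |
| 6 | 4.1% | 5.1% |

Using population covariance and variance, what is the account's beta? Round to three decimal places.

r̄p = -2.4000%,  r̄m = -2.0333%
Cov = Σ(rp − r̄p)(rm − r̄m) / 6 = 12.3733
Var(rm) = Σ(rm − r̄m)² / 6 = 12.9422
β = Cov / Var = 12.3733 / 12.9422 = 0.9560

0.956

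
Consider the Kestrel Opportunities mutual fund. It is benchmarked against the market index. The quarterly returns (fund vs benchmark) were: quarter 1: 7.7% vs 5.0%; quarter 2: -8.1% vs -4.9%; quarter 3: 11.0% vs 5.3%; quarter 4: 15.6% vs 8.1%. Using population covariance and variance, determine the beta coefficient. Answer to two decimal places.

1.80

r̄p = 6.5500%,  r̄m = 3.3750%
Cov = Σ(rp − r̄p)(rm − r̄m) / 4 = 43.6063
Var(rm) = Σ(rm − r̄m)² / 4 = 24.2869
β = Cov / Var = 43.6063 / 24.2869 = 1.7955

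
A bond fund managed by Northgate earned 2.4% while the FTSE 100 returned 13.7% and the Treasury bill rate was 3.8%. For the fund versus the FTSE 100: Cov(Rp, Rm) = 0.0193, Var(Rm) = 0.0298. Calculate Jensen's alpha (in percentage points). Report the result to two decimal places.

β = Cov / Var = 0.0193 / 0.0298 = 0.6477
E[R] = Rf + β(Rm − Rf) = 3.8% + 0.6477 × (13.7% − 3.8%) = 10.2122%
α = Rp − E[R] = 2.4% − 10.2122% = -7.8122

-7.81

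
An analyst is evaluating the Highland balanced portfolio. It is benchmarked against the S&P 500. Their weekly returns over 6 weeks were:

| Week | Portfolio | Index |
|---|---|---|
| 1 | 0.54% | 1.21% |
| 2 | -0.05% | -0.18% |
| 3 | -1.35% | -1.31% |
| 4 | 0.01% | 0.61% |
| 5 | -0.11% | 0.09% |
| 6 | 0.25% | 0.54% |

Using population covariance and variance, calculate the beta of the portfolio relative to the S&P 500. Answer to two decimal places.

0.72

r̄p = -0.1183%,  r̄m = 0.1600%
Cov = Σ(rp − r̄p)(rm − r̄m) / 6 = 0.4460
Var(rm) = Σ(rm − r̄m)² / 6 = 0.6218
β = Cov / Var = 0.4460 / 0.6218 = 0.7173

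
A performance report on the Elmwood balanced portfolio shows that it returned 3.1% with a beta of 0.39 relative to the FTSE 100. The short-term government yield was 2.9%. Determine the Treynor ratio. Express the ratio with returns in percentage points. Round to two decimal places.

Treynor = (Rp − Rf) / β = (3.1% − 2.9%) / 0.39 = 0.20 / 0.39 = 0.5128

0.51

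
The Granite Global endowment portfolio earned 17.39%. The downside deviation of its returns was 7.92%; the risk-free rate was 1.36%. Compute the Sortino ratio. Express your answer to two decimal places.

Sortino = (Rp − Rf) / σd = (17.39% − 1.36%) / 7.92% = 16.03% / 7.92% = 2.0240

2.02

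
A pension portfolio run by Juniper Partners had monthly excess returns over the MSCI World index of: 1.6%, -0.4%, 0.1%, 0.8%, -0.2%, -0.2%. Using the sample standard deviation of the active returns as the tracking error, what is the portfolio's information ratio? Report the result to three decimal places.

0.368

Mean return r̄ = 1.70 / 6 = 0.2833%
Σ(r − r̄)² = (1.6 − 0.2833)² + (-0.4 − 0.2833)² + … = 2.9683
σ = √[2.9683 / 5] = 0.7705%
IR = r̄ / tracking error = 0.2833 / 0.7705 = 0.3677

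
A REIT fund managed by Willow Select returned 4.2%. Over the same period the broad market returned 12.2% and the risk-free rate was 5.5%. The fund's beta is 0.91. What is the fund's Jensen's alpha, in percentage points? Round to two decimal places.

-7.40

CAPM expected return = Rf + β(Rm − Rf) = 5.5% + 0.91 × (12.2% − 5.5%) = 5.5 + 0.91 × 6.70 = 11.5970%
Jensen's α = Rp − E[R] = 4.2% − 11.5970% = -7.3970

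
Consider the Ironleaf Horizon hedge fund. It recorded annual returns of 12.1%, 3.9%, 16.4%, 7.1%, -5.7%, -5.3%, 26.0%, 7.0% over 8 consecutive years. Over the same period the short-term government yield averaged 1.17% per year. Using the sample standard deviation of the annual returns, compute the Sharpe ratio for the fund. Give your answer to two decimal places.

0.61

Mean return r̄ = 61.50 / 8 = 7.6875%
Σ(r − r̄)² = (12.1 − 7.6875)² + (3.9 − 7.6875)² + (16.4 − 7.6875)² + … = 793.7888
σ = √[793.7888 / 7] = 10.6489%
Sharpe = (r̄ − rf) / σ = (7.6875 − 1.17) / 10.6489 = 6.5175 / 10.6489 = 0.6120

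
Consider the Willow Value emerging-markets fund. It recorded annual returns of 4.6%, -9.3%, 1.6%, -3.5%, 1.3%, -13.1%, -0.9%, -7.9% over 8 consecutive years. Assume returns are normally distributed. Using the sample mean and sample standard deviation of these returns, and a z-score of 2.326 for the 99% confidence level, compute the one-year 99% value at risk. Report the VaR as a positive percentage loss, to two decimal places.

Mean return r̄ = -27.20 / 8 = -3.4000%
Σ(r − r̄)² = (4.6 − (-3.4000))² + (-9.3 − (-3.4000))² + (1.6 − (-3.4000))² + … = 266.5000
σ = √[266.5000 / 7] = 6.1702%
VaR = −(r̄ − z·σ) = −(-3.4000 − 2.326 × 6.1702) = −(-17.7519) = 17.7519%

17.75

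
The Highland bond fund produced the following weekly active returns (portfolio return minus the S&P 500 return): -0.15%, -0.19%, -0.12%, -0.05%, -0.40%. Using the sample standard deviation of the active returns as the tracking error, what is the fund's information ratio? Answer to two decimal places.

-1.38

μ = (-0.15 − 0.19 − 0.12 − 0.05 − 0.4) / 5 = -0.1820%
Sample σ = √[Σ(r − μ)² / 4] = √[0.0699 / 4] = √0.0175 = 0.1323%
IR = μ / tracking error = -0.1820 / 0.1323 = -1.3757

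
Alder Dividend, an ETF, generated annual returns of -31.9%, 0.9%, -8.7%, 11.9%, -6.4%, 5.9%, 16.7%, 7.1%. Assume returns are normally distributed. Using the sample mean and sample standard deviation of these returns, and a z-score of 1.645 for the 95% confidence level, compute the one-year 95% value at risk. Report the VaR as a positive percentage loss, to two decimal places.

r̄ = (-31.9 + 0.9 − 8.7 + 11.9 − 6.4 + 5.9 + 16.7 + 7.1) / 8 = -4.50 / 8 = -0.5625%
Σ(r − r̄)² = 1638.2588; sample σ = √(1638.2588/7) = 15.2983%
VaR = −(r̄ − z·σ) = −(-0.5625 − 1.645 × 15.2983) = −(-25.7282) = 25.7282%

25.73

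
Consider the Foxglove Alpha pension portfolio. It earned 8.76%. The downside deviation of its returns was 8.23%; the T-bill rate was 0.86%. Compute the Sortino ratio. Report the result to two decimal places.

Sortino = (Rp − Rf) / σd = (8.76% − 0.86%) / 8.23% = 7.90% / 8.23% = 0.9599

0.96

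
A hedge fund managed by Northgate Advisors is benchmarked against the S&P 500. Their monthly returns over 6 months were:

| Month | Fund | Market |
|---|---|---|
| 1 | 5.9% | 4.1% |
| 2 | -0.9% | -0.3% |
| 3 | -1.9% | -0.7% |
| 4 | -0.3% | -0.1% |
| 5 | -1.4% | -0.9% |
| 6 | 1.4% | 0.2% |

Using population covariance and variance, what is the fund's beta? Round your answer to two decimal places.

1.51

r̄p = 0.4667%,  r̄m = 0.3833%
Cov = Σ(rp − r̄p)(rm − r̄m) / 6 = 4.3811
Var(rm) = Σ(rm − r̄m)² / 6 = 2.8947
β = Cov / Var = 4.3811 / 2.8947 = 1.5135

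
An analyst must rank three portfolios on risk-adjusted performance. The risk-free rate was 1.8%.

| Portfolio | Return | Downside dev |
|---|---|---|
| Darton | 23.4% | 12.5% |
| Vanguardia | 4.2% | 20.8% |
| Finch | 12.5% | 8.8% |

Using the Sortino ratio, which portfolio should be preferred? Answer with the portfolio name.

Darton

Darton: Sortino ratio = (23.4% − 1.8%) / 12.5% = 1.728
Vanguardia: Sortino ratio = (4.2% − 1.8%) / 20.8% = 0.115
Finch: Sortino ratio = (12.5% − 1.8%) / 8.8% = 1.216
Highest: Darton (1.728).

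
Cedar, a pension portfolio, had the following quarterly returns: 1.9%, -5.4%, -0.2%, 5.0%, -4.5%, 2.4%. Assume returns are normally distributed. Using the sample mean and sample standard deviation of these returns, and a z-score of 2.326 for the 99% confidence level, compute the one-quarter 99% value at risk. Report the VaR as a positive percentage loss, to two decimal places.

9.65

r̄ = (1.9 − 5.4 − 0.2 + 5 − 4.5 + 2.4) / 6 = -0.1333%
Sample σ = √[Σ(r − r̄)² / 5] = √[83.7133 / 5] = √16.7427 = 4.0918%
VaR = −(r̄ − z·σ) = −(-0.1333 − 2.326 × 4.0918) = −(-9.6508) = 9.6508%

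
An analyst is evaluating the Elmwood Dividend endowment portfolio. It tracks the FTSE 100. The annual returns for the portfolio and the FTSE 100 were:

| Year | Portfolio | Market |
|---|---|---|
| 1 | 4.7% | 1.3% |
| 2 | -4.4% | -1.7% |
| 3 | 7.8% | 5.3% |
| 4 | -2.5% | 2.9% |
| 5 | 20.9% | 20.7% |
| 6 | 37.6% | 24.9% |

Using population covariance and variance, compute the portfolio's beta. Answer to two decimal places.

1.38

r̄p = 10.6833%,  r̄m = 8.9000%
Cov = Σ(rp − r̄p)(rm − r̄m) / 6 = 141.0100
Var(rm) = Σ(rm − r̄m)² / 6 = 102.3867
β = Cov / Var = 141.0100 / 102.3867 = 1.3772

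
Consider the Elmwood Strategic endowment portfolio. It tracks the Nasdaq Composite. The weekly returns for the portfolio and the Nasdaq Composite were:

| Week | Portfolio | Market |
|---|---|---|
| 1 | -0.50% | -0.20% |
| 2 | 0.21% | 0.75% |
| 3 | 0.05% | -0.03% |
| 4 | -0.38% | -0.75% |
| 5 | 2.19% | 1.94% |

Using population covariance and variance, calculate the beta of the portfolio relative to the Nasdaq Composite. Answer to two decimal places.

r̄p = 0.3140%,  r̄m = 0.3420%
Cov = Σ(rp − r̄p)(rm − r̄m) / 5 = 0.8505
Var(rm) = Σ(rm − r̄m)² / 5 = 0.8689
β = Cov / Var = 0.8505 / 0.8689 = 0.9788

0.98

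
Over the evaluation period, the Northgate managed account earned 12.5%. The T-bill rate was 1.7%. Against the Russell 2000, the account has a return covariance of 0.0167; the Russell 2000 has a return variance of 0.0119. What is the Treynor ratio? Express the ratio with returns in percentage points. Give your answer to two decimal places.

β = Cov / Var = 0.0167 / 0.0119 = 1.4034
Treynor = (Rp − Rf) / β = (12.5% − 1.7%) / 1.4034 = 10.80 / 1.4034 = 7.6956

7.70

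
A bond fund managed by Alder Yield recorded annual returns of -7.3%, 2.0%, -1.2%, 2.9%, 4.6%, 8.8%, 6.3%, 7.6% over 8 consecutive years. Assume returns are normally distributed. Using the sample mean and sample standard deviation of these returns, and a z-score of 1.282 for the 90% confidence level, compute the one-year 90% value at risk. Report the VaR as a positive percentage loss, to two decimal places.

3.77

r̄ = (-7.3 + 2 − 1.2 + 2.9 + 4.6 + 8.8 + 6.3 + 7.6) / 8 = 23.70 / 8 = 2.9625%
Σ(r − r̄)² = 192.9788; sample σ = √(192.9788/7) = 5.2506%
VaR = −(r̄ − z·σ) = −(2.9625 − 1.282 × 5.2506) = −(-3.7688) = 3.7688%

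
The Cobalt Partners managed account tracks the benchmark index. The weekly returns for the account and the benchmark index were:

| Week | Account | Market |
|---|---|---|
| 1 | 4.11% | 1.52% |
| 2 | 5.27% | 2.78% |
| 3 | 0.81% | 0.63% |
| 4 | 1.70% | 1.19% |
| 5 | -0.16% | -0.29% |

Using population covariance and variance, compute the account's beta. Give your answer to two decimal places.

r̄p = 2.3460%,  r̄m = 1.1660%
Cov = Σ(rp − r̄p)(rm − r̄m) / 5 = 1.9601
Var(rm) = Σ(rm − r̄m)² / 5 = 1.0276
β = Cov / Var = 1.9601 / 1.0276 = 1.9075

1.91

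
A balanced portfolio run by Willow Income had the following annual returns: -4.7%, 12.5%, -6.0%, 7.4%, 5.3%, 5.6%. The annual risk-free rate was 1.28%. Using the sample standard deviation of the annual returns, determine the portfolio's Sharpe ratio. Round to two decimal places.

r̄ = (-4.7 + 12.5 − 6 + 7.4 + 5.3 + 5.6) / 6 = 3.3500%
Sample σ = √[Σ(r − r̄)² / 5] = √[261.2150 / 5] = √52.2430 = 7.2279%
Sharpe = (r̄ − rf) / σ = (3.3500 − 1.28) / 7.2279 = 2.0700 / 7.2279 = 0.2864

0.29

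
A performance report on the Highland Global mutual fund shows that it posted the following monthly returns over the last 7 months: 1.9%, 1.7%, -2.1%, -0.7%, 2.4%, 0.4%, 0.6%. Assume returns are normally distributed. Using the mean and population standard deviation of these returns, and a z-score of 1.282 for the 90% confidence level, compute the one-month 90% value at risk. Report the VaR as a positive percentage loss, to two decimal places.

μ = (1.9 + 1.7 − 2.1 − 0.7 + 2.4 + 0.4 + 0.6) / 7 = 0.6000%
Population std dev = √[15.1600 / 7] = 1.4716%
VaR = −(μ − z·σ) = −(0.6000 − 1.282 × 1.4716) = −(-1.2866) = 1.2866%

1.29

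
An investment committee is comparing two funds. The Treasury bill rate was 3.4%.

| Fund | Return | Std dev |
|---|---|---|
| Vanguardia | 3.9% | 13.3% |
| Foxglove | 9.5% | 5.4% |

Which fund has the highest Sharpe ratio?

Foxglove

Vanguardia: Sharpe ratio = (3.9% − 3.4%) / 13.3% = 0.038
Foxglove: Sharpe ratio = (9.5% − 3.4%) / 5.4% = 1.130
Highest: Foxglove (1.130).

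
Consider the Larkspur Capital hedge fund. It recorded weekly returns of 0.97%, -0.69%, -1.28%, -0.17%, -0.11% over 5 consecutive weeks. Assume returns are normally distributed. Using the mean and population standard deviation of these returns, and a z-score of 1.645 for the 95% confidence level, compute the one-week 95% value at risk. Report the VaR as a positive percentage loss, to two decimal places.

1.48

Mean return r̄ = -1.280 / 5 = -0.2560%
Population σ = √[Σ(r − r̄)² / 5] = √[2.7687 / 5] = √0.5537 = 0.7441%
VaR = −(r̄ − z·σ) = −(-0.2560 − 1.645 × 0.7441) = −(-1.4800) = 1.4800%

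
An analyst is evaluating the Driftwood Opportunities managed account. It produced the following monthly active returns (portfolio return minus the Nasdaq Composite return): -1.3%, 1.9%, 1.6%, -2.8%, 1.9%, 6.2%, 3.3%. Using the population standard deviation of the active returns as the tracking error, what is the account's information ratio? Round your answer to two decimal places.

r̄ = (-1.3 + 1.9 + 1.6 − 2.8 + 1.9 + 6.2 + 3.3) / 7 = 10.80 / 7 = 1.5429%
Σ(r − r̄)² = (-1.3 − 1.5429)² + (1.9 − 1.5429)² + (1.6 − 1.5429)² + … = 51.9771
σ = √[51.9771 / 7] = 2.7249%
IR = r̄ / tracking error = 1.5429 / 2.7249 = 0.5662

0.57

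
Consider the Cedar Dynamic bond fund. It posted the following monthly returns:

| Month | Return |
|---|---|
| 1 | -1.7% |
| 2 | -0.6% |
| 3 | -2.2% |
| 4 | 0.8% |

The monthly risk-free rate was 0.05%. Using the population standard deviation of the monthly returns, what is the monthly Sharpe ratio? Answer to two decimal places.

μ = (-1.7 − 0.6 − 2.2 + 0.8) / 4 = -3.70 / 4 = -0.9250%
Σ(r − μ)² = (-1.7 − (-0.9250))² + (-0.6 − (-0.9250))² + … = 5.3075
σ = √[5.3075 / 4] = 1.1519%
Sharpe = (μ − rf) / σ = (-0.9250 − 0.05) / 1.1519 = -0.9750 / 1.1519 = -0.8464

-0.85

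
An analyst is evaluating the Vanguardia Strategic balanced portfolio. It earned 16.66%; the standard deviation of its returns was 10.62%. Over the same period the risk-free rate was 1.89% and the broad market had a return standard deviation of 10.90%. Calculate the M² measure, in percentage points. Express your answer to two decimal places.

17.05

Sharpe = (Rp − Rf) / σp = (16.66% − 1.89%) / 10.62% = 1.3908
M² = Rf + Sharpe × σm = 1.89% + 1.3908 × 10.90% = 17.0497%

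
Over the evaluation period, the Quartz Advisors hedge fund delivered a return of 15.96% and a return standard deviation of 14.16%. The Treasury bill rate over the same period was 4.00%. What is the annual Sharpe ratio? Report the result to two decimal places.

0.84

Sharpe = (Rp − Rf) / σp = (15.96% − 4.00%) / 14.16% = 11.96% / 14.16% = 0.8446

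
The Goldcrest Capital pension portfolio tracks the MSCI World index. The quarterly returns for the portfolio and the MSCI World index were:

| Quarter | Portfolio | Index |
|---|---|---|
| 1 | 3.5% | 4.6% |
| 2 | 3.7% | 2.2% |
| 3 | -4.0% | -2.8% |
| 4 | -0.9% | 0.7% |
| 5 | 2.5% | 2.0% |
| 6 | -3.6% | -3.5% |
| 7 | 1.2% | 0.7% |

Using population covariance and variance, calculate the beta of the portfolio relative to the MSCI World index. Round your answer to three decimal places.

r̄p = 0.3429%,  r̄m = 0.5571%
Cov = Σ(rp − r̄p)(rm − r̄m) / 7 = 7.4161
Var(rm) = Σ(rm − r̄m)² / 7 = 6.9853
β = Cov / Var = 7.4161 / 6.9853 = 1.0617

1.062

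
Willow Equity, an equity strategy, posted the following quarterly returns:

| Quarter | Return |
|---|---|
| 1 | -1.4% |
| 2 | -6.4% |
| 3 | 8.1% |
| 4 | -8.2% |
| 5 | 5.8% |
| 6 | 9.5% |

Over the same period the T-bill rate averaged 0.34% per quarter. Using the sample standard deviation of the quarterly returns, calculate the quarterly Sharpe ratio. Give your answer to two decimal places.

0.12

r̄ = (-1.4 − 6.4 + 8.1 − 8.2 + 5.8 + 9.5) / 6 = 1.2333%
Σ(r − r̄)² = 290.5333; sample σ = √(290.5333/5) = 7.6228%
Sharpe = (r̄ − rf) / σ = (1.2333 − 0.34) / 7.6228 = 0.8933 / 7.6228 = 0.1172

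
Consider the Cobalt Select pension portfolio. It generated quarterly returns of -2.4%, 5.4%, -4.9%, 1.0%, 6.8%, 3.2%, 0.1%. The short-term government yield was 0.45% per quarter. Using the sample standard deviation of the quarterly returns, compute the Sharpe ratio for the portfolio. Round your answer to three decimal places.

μ = (-2.4 + 5.4 − 4.9 + 1 + 6.8 + 3.2 + 0.1) / 7 = 9.20 / 7 = 1.3143%
Σ(r − μ)² = (-2.4 − 1.3143)² + (5.4 − 1.3143)² + (-4.9 − 1.3143)² + … = 104.3286
sample σ = √(104.3286 / 6) = √17.3881 = 4.1699%
Sharpe = (μ − rf) / σ = (1.3143 − 0.45) / 4.1699 = 0.8643 / 4.1699 = 0.2073

0.207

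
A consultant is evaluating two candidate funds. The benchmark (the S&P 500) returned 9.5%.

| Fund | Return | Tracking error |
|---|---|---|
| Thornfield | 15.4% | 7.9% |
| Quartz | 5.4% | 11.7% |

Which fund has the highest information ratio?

Thornfield

Thornfield: IR = (15.4% − 9.5%) / 7.9% = 0.747
Quartz: IR = (5.4% − 9.5%) / 11.7% = -0.350
Highest: Thornfield (0.747).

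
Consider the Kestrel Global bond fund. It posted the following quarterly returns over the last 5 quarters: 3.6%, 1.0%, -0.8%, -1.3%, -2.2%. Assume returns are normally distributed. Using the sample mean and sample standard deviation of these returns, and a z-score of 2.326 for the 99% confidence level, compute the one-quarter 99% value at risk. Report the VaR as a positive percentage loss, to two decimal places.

r̄ = (3.6 + 1 − 0.8 − 1.3 − 2.2) / 5 = 0.0600%
Σ(r − r̄)² = (3.6 − 0.0600)² + (1 − 0.0600)² + (-0.8 − 0.0600)² + … = 21.1120
σ = √[21.1120 / 4] = 2.2974%
VaR = −(r̄ − z·σ) = −(0.0600 − 2.326 × 2.2974) = −(-5.2838) = 5.2838%

5.28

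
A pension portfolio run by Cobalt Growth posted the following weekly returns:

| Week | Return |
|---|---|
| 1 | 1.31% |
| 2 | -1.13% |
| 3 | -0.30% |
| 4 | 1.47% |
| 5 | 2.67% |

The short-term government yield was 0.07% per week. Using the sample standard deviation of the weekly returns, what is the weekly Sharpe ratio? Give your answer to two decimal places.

Mean return r̄ = 4.020 / 5 = 0.8040%
Sample std dev = √[9.1407 / 4] = 1.5117%
Sharpe = (r̄ − rf) / σ = (0.8040 − 0.07) / 1.5117 = 0.7340 / 1.5117 = 0.4855

0.49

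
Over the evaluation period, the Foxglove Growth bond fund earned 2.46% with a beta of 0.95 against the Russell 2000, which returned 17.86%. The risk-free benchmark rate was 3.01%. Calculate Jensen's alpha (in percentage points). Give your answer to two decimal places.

-14.66

CAPM expected return = Rf + β(Rm − Rf) = 3.01% + 0.95 × (17.86% − 3.01%) = 3.01 + 0.95 × 14.85 = 17.1175%
Jensen's α = Rp − E[R] = 2.46% − 17.1175% = -14.6575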